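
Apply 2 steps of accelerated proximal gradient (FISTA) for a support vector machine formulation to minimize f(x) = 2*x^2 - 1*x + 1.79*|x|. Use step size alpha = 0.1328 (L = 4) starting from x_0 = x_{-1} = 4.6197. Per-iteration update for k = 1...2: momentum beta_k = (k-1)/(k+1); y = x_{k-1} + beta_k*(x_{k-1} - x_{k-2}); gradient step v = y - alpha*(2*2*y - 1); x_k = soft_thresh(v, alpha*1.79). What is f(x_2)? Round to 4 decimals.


FISTA on f(x) = 2*x^2 - 1*x + 1.79*|x|
L = 4, alpha = 0.1328
Iteration 1: beta = 0.0, y = 4.6197 + 0.0*(4.6197 - 4.6197) = 4.6197
  grad(y) = 17.4788, v = y - alpha*grad = 2.2985
  prox(v) = soft_thresh(2.2985, 0.2377) = 2.0608
Iteration 2: beta = 0.3333, y = 2.0608 + 0.3333*(2.0608 - 4.6197) = 1.2078
  grad(y) = 3.8314, v = y - alpha*grad = 0.699
  prox(v) = soft_thresh(0.699, 0.2377) = 0.4613
f(x_2) = 2*0.4613^2 - 1*0.4613 + 1.79*|0.4613| = 0.7901


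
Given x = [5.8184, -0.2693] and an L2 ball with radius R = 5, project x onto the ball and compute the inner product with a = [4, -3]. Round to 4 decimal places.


Step 1: Compute ||x|| (intermediates to 6 decimals).
||x|| = sqrt(5.8184^2 + (-0.2693)^2) = 5.824629
Step 2: Project.
Since ||x|| > R, scale = R/||x|| = 5/5.824629 = 0.858424, proj(x) = scale * x
proj(x) = [4.994654, -0.231174]
Step 3: Dot product.
a^T * proj(x) = 4*4.994654 - 3*(-0.231174) = 20.6721


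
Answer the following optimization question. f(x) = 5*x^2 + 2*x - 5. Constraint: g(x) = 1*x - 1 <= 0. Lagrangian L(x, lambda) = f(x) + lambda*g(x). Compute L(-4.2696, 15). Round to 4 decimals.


Step 1: Evaluate f(x).
f(-4.2696) = 5*(-4.2696)^2 + 2*(-4.2696) - 5 = 77.6082
Step 2: Evaluate g(x).
g(-4.2696) = 1*-4.2696 - 1 = -5.2696
Step 3: Compute Lagrangian.
L = 77.6082 + 15*-5.2696 = -1.4358


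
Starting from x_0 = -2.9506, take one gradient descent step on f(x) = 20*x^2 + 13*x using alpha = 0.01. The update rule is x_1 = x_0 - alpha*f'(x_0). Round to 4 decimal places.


We compute the gradient at x_0 and apply the update.
f'(x) = 40*x + 13
f'(-2.9506) = 40*-2.9506 + 13 = -105.024
x_1 = -2.9506 - 0.01*-105.024 = -1.9004


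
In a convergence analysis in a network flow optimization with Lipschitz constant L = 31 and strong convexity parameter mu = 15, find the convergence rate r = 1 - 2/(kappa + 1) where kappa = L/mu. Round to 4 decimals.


Step 1: Compute the condition number.
kappa = L/mu = 31/15 = 2.0667
Step 2: Compute the convergence rate.
r = 1 - 2/(kappa + 1) = 1 - 2*mu/(L + mu) = (L - mu)/(L + mu) = 16/46 = 0.3478


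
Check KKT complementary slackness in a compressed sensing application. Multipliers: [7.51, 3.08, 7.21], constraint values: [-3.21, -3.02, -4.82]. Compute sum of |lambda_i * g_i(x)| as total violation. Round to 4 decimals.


KKT complementary slackness check:
lambda_1 * g_1 = 7.51 * -3.21 = -24.1071
lambda_2 * g_2 = 3.08 * -3.02 = -9.3016
lambda_3 * g_3 = 7.21 * -4.82 = -34.7522
Total violation = 24.1071 + 9.3016 + 34.7522 = 68.1609


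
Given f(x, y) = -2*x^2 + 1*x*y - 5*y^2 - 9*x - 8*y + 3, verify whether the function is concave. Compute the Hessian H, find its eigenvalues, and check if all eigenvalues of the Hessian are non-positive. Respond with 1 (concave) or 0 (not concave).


The Hessian of f(x,y) = -2*x^2 + 1*x*y - 5*y^2 - 9*x - 8*y + 3 is:
H = [[-4, 1], [1, -10]]
Trace = -4 - 10 = -14
Determinant = -4*-10 - (1)^2 = 39
Discriminant = (-14)^2 - 4*39 = 40.0
Eigenvalues: lambda_1 = -10.1623, lambda_2 = -3.8377
The function is concave.

1


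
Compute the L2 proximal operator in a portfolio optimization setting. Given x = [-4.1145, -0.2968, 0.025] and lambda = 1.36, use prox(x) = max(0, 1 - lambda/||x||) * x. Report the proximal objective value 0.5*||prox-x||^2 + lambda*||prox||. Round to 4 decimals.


Step 1: Compute ||x||.
||x|| = 4.1253
Step 2: Compute scaling factor.
scale = max(0, 1 - 1.36/4.1253) = 0.6703
Step 3: prox(x) = [-2.758, -0.199, 0.0168]
||prox(x)|| = 2.7653
Step 4: Proximal objective.
0.5*||prox-x||^2 = 0.9248
lambda*||prox|| = 3.7608
Total = 4.6856


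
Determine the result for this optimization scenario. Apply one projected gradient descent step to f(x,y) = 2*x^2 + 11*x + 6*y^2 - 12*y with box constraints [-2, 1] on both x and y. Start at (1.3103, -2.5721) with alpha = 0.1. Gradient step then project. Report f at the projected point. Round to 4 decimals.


Step 1: Compute gradient at (1.3103, -2.5721).
grad_x = 2*2*1.3103 + 11 = 16.2412
grad_y = 2*6*-2.5721 - 12 = -42.8652
Step 2: Gradient step.
x_raw = 1.3103 - 0.1*16.2412 = -0.3138
y_raw = -2.5721 - 0.1*-42.8652 = 1.7144
Step 3: Project onto [-2, 1].
x_proj = clip(-0.3138) = -0.3138
y_proj = clip(1.7144) = 1.0
Step 4: Evaluate f.
f(-0.3138, 1.0) = -9.2551


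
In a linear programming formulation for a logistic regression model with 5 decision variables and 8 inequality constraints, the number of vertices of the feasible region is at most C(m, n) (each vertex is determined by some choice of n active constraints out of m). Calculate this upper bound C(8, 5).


Each vertex corresponds to some choice of n active constraints out of m, so the number of vertices is at most C(m, n) = m! / (n!(m-n)!).
m = 8, n = 5
Numerator: 8 * 7 * 6 * 5 * 4
Denominator: 5! = 120
C(8, 5) = 56


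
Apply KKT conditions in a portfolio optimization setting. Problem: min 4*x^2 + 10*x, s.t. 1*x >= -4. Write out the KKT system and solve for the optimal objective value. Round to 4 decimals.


Step 1: Try lambda = 0 (constraint inactive).
Stationarity: 2*4*x + 10 = 0
x* = -10/(2*4) = -1.25
Check constraint: 1*-1.25 = -1.25 >= -4 -- satisfied.
Step 2: Compute optimal value.
f(x*) = 4*(-1.25)^2 + 10*(-1.25) = -6.25


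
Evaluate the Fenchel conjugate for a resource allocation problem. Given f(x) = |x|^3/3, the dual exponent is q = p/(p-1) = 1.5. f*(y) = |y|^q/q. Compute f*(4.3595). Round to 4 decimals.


The conjugate exponent q satisfies 1/p + 1/q = 1.
p = 3, so q = 3/(3 - 1) = 1.5
|y|^q = 4.3595^1.5 = 9.1024
f*(4.3595) = 9.1024 / 1.5 = 6.0683


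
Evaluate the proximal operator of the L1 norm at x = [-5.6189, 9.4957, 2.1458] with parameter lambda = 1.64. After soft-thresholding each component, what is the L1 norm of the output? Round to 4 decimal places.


Soft-thresholding with lambda = 1.64:
prox(-5.6189) = sign(-5.6189)*max(|-5.6189| - 1.64, 0) = -3.9789
prox(9.4957) = sign(9.4957)*max(|9.4957| - 1.64, 0) = 7.8557
prox(2.1458) = sign(2.1458)*max(|2.1458| - 1.64, 0) = 0.5058
prox(x) = [-3.9789, 7.8557, 0.5058]
||prox(x)||_1 = 3.9789 + 7.8557 + 0.5058 = 12.3404


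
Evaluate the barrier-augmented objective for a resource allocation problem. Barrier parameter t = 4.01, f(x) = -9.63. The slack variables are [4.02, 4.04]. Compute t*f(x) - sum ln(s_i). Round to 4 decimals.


Step 1: Compute log-barrier.
ln values: [1.3913, 1.3962]
phi = -(1.3913 + 1.3962) = -2.7875
Step 2: Compute augmented objective.
t*f(x) = 4.01*-9.63 = -38.6163
Total = -38.6163 - 2.7875 = -41.4038


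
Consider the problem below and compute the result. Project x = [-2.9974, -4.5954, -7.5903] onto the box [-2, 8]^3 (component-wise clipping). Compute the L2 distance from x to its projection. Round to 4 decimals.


Project each component onto [-2, 8].
clip(-2.9974) = -2.0, clip(-4.5954) = -2.0, clip(-7.5903) = -2.0
Projection = [-2.0, -2.0, -2.0]
Squared diffs: [0.9948, 6.7361, 31.2515]
Distance = sqrt(38.9824) = 6.2436


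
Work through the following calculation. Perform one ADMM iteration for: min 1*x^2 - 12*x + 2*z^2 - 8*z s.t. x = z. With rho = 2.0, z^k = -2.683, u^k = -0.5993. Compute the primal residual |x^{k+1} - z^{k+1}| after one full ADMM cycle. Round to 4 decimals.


ADMM iteration with rho = 2.0, z^k = -2.683, u^k = -0.5993
Step 1: x-update.
Minimize 1*x^2 - 12*x + (2.0/2)*(x + 2.683 - 0.5993)^2
FOC: (2*1 + 2.0)*x = 12 + 2.0*(-2.683 + 0.5993)
x^{k+1} = 1.9582
Step 2: z-update.
Minimize 2*z^2 - 8*z + (2.0/2)*(1.9582 - z - 0.5993)^2
FOC: (2*2 + 2.0)*z = 8 + 2.0*(1.9582 - 0.5993)
z^{k+1} = 1.7863
Step 3: u-update.
u^{k+1} = -0.5993 + 1.9582 - 1.7863 = -0.4274
Step 4: Primal residual = |1.9582 - 1.7863| = 0.1719


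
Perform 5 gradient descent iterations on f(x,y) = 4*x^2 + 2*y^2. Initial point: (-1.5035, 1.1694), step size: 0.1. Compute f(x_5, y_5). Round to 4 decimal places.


Gradient descent on f(x,y) = 4*x^2 + 2*y^2.
Starting point: (-1.5035, 1.1694), alpha = 0.1
Step 1: grad_x = 2*4*-1.5035 = -12.028, grad_y = 2*2*1.1694 = 4.6776
  x_1 = -1.5035 - 0.1*-12.028 = -0.3007
  y_1 = 1.1694 - 0.1*4.6776 = 0.7016
Step 2: grad_x = 2*4*-0.3007 = -2.4056, grad_y = 2*2*0.7016 = 2.8066
  x_2 = -0.3007 - 0.1*-2.4056 = -0.0601
  y_2 = 0.7016 - 0.1*2.8066 = 0.421
Step 3: grad_x = 2*4*-0.0601 = -0.4811, grad_y = 2*2*0.421 = 1.6839
  x_3 = -0.0601 - 0.1*-0.4811 = -0.012
  y_3 = 0.421 - 0.1*1.6839 = 0.2526
Step 4: grad_x = 2*4*-0.012 = -0.0962, grad_y = 2*2*0.2526 = 1.0104
  x_4 = -0.012 - 0.1*-0.0962 = -0.0024
  y_4 = 0.2526 - 0.1*1.0104 = 0.1516
Step 5: grad_x = 2*4*-0.0024 = -0.0192, grad_y = 2*2*0.1516 = 0.6062
  x_5 = -0.0024 - 0.1*-0.0192 = -0.0005
  y_5 = 0.1516 - 0.1*0.6062 = 0.0909
f(-0.0005, 0.0909) = 4*(-0.0005)^2 + 2*0.0909^2 = 0.0165


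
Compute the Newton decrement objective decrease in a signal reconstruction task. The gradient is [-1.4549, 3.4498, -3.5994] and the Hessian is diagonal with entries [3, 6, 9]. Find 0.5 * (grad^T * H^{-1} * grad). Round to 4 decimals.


Step 1: H is diagonal, so H^(-1) * g = [-0.485, 0.575, -0.3999].
Step 2: g^T H^(-1) g = sum_i g_i^2 / H_ii
  = (-1.4549)^2/3 + (3.4498)^2/6 + (-3.5994)^2/9
  = 0.7056 + 1.9835 + 1.4395 = 4.1286
Step 3: Objective decrease = 0.5 * g^T H^(-1) g = 2.0643


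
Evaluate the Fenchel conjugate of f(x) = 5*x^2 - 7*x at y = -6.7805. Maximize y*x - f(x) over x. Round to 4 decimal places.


f*(y) = sup_x {y*x - a*x^2 - b*x} = sup_x {(y-b)*x - a*x^2}
FOC: (y - b) - 2a*x = 0 => x* = (y - b)/(2a)
x* = (-6.7805 + 7)/(2*5) = 0.022
f*(-6.7805) = (y-b)^2/(4a) = (-6.7805 + 7)^2/(4*5)
= 0.0482/20 = 0.0024


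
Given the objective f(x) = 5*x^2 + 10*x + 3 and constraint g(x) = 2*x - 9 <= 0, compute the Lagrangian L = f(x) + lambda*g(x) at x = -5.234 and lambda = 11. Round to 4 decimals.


Step 1: Evaluate f(x).
f(-5.234) = 5*(-5.234)^2 + 10*(-5.234) + 3 = 87.6338
Step 2: Evaluate g(x).
g(-5.234) = 2*-5.234 - 9 = -19.468
Step 3: Compute Lagrangian.
L = 87.6338 + 11*-19.468 = -126.5142


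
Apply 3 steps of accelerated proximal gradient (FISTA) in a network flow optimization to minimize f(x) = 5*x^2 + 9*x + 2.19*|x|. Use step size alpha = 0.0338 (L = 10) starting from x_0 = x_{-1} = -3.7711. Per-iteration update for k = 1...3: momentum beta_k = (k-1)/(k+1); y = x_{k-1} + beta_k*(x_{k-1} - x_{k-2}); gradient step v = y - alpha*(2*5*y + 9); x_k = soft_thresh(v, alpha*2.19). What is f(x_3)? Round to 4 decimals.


FISTA on f(x) = 5*x^2 + 9*x + 2.19*|x|
L = 10, alpha = 0.0338
Iteration 1: beta = 0.0, y = -3.7711 + 0.0*(-3.7711 + 3.7711) = -3.7711
  grad(y) = -28.711, v = y - alpha*grad = -2.8007
  prox(v) = soft_thresh(-2.8007, 0.074) = -2.7266
Iteration 2: beta = 0.3333, y = -2.7266 + 0.3333*(-2.7266 + 3.7711) = -2.3785
  grad(y) = -14.7849, v = y - alpha*grad = -1.8788
  prox(v) = soft_thresh(-1.8788, 0.074) = -1.8047
Iteration 3: beta = 0.5, y = -1.8047 + 0.5*(-1.8047 + 2.7266) = -1.3438
  grad(y) = -4.4379, v = y - alpha*grad = -1.1938
  prox(v) = soft_thresh(-1.1938, 0.074) = -1.1198
f(x_3) = 5*(-1.1198)^2 + 9*(-1.1198) + 2.19*|-1.1198| = -1.3562


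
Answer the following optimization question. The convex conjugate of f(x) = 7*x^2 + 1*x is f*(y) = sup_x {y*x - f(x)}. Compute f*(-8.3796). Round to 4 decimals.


f*(y) = sup_x {y*x - a*x^2 - b*x} = sup_x {(y-b)*x - a*x^2}
FOC: (y - b) - 2a*x = 0 => x* = (y - b)/(2a)
x* = (-8.3796 - 1)/(2*7) = -0.67
f*(-8.3796) = (y-b)^2/(4a) = (-8.3796 - 1)^2/(4*7)
= 87.9769/28 = 3.142


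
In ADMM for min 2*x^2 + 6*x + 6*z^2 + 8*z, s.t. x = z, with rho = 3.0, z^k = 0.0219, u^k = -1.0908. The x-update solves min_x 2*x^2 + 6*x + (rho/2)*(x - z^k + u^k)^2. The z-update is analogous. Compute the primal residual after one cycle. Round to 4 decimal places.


ADMM iteration with rho = 3.0, z^k = 0.0219, u^k = -1.0908
Step 1: x-update.
Minimize 2*x^2 + 6*x + (3.0/2)*(x - 0.0219 - 1.0908)^2
FOC: (2*2 + 3.0)*x = -6 + 3.0*(0.0219 + 1.0908)
x^{k+1} = -0.3803
Step 2: z-update.
Minimize 6*z^2 + 8*z + (3.0/2)*(-0.3803 - z - 1.0908)^2
FOC: (2*6 + 3.0)*z = -8 + 3.0*(-0.3803 - 1.0908)
z^{k+1} = -0.8275
Step 3: u-update.
u^{k+1} = -1.0908 - 0.3803 + 0.8275 = -0.6435
Step 4: Primal residual = |-0.3803 + 0.8275| = 0.4473


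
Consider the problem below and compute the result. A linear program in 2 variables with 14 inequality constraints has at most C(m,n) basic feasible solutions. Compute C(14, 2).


Each vertex corresponds to some choice of n active constraints out of m, so the number of vertices is at most C(m, n) = m! / (n!(m-n)!).
m = 14, n = 2
Numerator: 14 * 13
Denominator: 2! = 2
C(14, 2) = 91


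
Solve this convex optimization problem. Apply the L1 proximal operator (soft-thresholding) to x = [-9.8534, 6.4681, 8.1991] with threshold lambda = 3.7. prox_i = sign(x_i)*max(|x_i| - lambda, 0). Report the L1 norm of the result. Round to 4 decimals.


Soft-thresholding with lambda = 3.7:
prox(-9.8534) = sign(-9.8534)*max(|-9.8534| - 3.7, 0) = -6.1534
prox(6.4681) = sign(6.4681)*max(|6.4681| - 3.7, 0) = 2.7681
prox(8.1991) = sign(8.1991)*max(|8.1991| - 3.7, 0) = 4.4991
prox(x) = [-6.1534, 2.7681, 4.4991]
||prox(x)||_1 = 6.1534 + 2.7681 + 4.4991 = 13.4206


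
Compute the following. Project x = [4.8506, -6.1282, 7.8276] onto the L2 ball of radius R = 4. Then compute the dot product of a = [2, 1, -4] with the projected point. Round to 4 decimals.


Step 1: Compute ||x|| (intermediates to 6 decimals).
||x|| = sqrt(4.8506^2 + (-6.1282)^2 + 7.8276^2) = 11.061396
Step 2: Project.
Since ||x|| > R, scale = R/||x|| = 4/11.061396 = 0.361618, proj(x) = scale * x
proj(x) = [1.754064, -2.216067, 2.830601]
Step 3: Dot product.
a^T * proj(x) = 2*1.754064 + 1*(-2.216067) - 4*2.830601 = -10.0303


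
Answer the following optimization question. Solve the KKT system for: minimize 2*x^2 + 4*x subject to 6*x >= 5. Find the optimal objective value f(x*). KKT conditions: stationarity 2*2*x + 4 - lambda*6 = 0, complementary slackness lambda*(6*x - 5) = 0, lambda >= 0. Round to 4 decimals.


Step 1: Try lambda = 0 (constraint inactive).
x_unc = -4/(2*2) = -1.0
Check: 6*-1.0 = -6.0 < 5 -- violated!
Step 2: Constraint must be active: 6*x = 5
x* = 5/6 = 0.8333 (rounded; the exact value 5/6 is used below)
lambda = (2*2*(5/6) + 4)/6 = 1.2222
Step 3: Compute optimal value.
f(x*) = 2*(5/6)^2 + 4*(5/6) = 4.7222


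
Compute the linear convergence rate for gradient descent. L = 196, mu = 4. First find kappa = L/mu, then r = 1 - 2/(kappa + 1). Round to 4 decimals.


Step 1: Compute the condition number.
kappa = L/mu = 196/4 = 49.0
Step 2: Compute the convergence rate.
r = 1 - 2/(kappa + 1) = 1 - 2*mu/(L + mu) = (L - mu)/(L + mu) = 192/200 = 0.96


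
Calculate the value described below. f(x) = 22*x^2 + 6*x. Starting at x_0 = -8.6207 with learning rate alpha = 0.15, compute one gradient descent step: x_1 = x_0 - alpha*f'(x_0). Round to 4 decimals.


We compute the gradient at x_0 and apply the update.
f'(x) = 44*x + 6
f'(-8.6207) = 44*-8.6207 + 6 = -373.3108
x_1 = -8.6207 - 0.15*-373.3108 = 47.3759


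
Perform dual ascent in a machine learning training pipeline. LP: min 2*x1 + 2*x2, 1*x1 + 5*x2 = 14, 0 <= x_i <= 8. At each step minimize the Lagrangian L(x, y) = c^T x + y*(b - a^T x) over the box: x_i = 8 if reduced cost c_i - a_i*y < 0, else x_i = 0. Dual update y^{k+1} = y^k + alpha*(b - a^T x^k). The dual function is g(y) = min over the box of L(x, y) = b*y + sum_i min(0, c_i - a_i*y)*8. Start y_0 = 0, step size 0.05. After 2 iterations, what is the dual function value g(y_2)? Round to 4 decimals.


Dual ascent for LP: min 2*x1 + 2*x2, 1*x1 + 5*x2 = 14, 0 <= x_i <= 8
Step 1: y^k = 0.0, reduced costs: (2.0, 2.0)
  x^k = (0.0, 0.0), subgradient = b - a^T x = 14.0
  y^{k+1} = 0.0 + 0.05*14.0 = 0.7
Step 2: y^k = 0.7, reduced costs: (1.3, -1.5)
  x^k = (0.0, 8.0), subgradient = b - a^T x = -26.0
  y^{k+1} = 0.7 + 0.05*-26.0 = -0.6
Dual objective at y_2 = -0.6: reduced costs (2.6, 5.0), box minimizer x = (0.0, 0.0)
g(y_2) = b*y + (c1 - a1*y)*x1 + (c2 - a2*y)*x2 = 14*(-0.6) + 2.6*0.0 + 5.0*0.0 = -8.4 + 0.0 + 0.0 = -8.4


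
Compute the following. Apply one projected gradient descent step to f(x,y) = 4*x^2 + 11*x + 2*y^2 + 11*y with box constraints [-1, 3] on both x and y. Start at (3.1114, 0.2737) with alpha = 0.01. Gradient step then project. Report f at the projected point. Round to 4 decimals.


Step 1: Compute gradient at (3.1114, 0.2737).
grad_x = 2*4*3.1114 + 11 = 35.8912
grad_y = 2*2*0.2737 + 11 = 12.0948
Step 2: Gradient step.
x_raw = 3.1114 - 0.01*35.8912 = 2.7525
y_raw = 0.2737 - 0.01*12.0948 = 0.1528
Step 3: Project onto [-1, 3].
x_proj = clip(2.7525) = 2.7525
y_proj = clip(0.1528) = 0.1528
Step 4: Evaluate f.
f(2.7525, 0.1528) = 62.3091


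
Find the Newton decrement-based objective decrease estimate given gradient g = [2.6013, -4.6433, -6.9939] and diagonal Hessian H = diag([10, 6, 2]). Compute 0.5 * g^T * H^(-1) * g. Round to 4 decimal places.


Step 1: H is diagonal, so H^(-1) * g = [0.2601, -0.7739, -3.497].
Step 2: g^T H^(-1) g = sum_i g_i^2 / H_ii
  = (2.6013)^2/10 + (-4.6433)^2/6 + (-6.9939)^2/2
  = 0.6767 + 3.5934 + 24.4573 = 28.7274
Step 3: Objective decrease = 0.5 * g^T H^(-1) g = 14.3637


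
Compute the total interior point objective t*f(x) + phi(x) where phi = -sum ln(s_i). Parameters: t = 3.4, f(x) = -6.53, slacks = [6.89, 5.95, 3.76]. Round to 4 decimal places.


Step 1: Compute log-barrier.
ln values: [1.9301, 1.7834, 1.3244]
phi = -(1.9301 + 1.7834 + 1.3244) = -5.0379
Step 2: Compute augmented objective.
t*f(x) = 3.4*-6.53 = -22.202
Total = -22.202 - 5.0379 = -27.2399


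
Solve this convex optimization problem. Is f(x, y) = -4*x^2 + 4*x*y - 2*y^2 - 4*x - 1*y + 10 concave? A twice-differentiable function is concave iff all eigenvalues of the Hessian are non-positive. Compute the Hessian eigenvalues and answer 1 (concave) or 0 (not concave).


The Hessian of f(x,y) = -4*x^2 + 4*x*y - 2*y^2 - 4*x - 1*y + 10 is:
H = [[-8, 4], [4, -4]]
Trace = -8 - 4 = -12
Determinant = -8*-4 - (4)^2 = 16
Discriminant = (-12)^2 - 4*16 = 80.0
Eigenvalues: lambda_1 = -10.4721, lambda_2 = -1.5279
The function is concave.

1


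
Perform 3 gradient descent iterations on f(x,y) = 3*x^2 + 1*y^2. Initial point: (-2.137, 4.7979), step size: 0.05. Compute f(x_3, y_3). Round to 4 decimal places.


Gradient descent on f(x,y) = 3*x^2 + 1*y^2.
Starting point: (-2.137, 4.7979), alpha = 0.05
Step 1: grad_x = 2*3*-2.137 = -12.822, grad_y = 2*1*4.7979 = 9.5958
  x_1 = -2.137 - 0.05*-12.822 = -1.4959
  y_1 = 4.7979 - 0.05*9.5958 = 4.3181
Step 2: grad_x = 2*3*-1.4959 = -8.9754, grad_y = 2*1*4.3181 = 8.6362
  x_2 = -1.4959 - 0.05*-8.9754 = -1.0471
  y_2 = 4.3181 - 0.05*8.6362 = 3.8863
Step 3: grad_x = 2*3*-1.0471 = -6.2828, grad_y = 2*1*3.8863 = 7.7726
  x_3 = -1.0471 - 0.05*-6.2828 = -0.733
  y_3 = 3.8863 - 0.05*7.7726 = 3.4977
f(-0.733, 3.4977) = 3*(-0.733)^2 + 1*3.4977^2 = 13.8455


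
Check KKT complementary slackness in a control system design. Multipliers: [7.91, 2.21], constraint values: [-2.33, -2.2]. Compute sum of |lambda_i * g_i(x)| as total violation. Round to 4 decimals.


KKT complementary slackness check:
lambda_1 * g_1 = 7.91 * -2.33 = -18.4303
lambda_2 * g_2 = 2.21 * -2.2 = -4.862
Total violation = 18.4303 + 4.862 = 23.2923


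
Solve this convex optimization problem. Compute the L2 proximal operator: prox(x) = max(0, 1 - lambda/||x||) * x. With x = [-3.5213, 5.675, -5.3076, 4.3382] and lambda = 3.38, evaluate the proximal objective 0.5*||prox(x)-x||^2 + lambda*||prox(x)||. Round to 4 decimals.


Step 1: Compute ||x||.
||x|| = 9.5706
Step 2: Compute scaling factor.
scale = max(0, 1 - 3.38/9.5706) = 0.6468
Step 3: prox(x) = [-2.2777, 3.6708, -3.4331, 2.8061]
||prox(x)|| = 6.1906
Step 4: Proximal objective.
0.5*||prox-x||^2 = 5.7122
lambda*||prox|| = 20.9242
Total = 26.6363


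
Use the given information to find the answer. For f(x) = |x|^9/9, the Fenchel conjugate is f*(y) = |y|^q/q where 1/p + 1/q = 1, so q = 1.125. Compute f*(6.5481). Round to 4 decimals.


The conjugate exponent q satisfies 1/p + 1/q = 1.
p = 9, so q = 9/(9 - 1) = 1.125
|y|^q = 6.5481^1.125 = 8.2819
f*(6.5481) = 8.2819 / 1.125 = 7.3617


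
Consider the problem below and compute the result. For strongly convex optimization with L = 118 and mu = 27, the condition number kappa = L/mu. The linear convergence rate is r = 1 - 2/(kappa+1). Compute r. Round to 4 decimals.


Step 1: Compute the condition number.
kappa = L/mu = 118/27 = 4.3704
Step 2: Compute the convergence rate.
r = 1 - 2/(kappa + 1) = 1 - 2*mu/(L + mu) = (L - mu)/(L + mu) = 91/145 = 0.6276


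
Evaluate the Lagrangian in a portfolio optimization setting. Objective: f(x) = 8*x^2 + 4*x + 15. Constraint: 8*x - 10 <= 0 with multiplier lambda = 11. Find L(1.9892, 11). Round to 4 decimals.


Step 1: Evaluate f(x).
f(1.9892) = 8*1.9892^2 + 4*1.9892 + 15 = 54.6121
Step 2: Evaluate g(x).
g(1.9892) = 8*1.9892 - 10 = 5.9136
Step 3: Compute Lagrangian.
L = 54.6121 + 11*5.9136 = 119.6617


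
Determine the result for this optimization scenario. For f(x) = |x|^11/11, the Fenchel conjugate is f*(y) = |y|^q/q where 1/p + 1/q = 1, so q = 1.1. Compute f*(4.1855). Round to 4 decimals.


The conjugate exponent q satisfies 1/p + 1/q = 1.
p = 11, so q = 11/(11 - 1) = 1.1
|y|^q = 4.1855^1.1 = 4.8297
f*(4.1855) = 4.8297 / 1.1 = 4.3907


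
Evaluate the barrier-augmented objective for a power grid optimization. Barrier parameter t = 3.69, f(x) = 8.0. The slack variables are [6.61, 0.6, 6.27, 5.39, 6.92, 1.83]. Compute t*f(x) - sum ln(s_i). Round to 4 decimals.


Step 1: Compute log-barrier.
ln values: [1.8886, -0.5108, 1.8358, 1.6845, 1.9344, 0.6043]
phi = -(1.8886 - 0.5108 + 1.8358 + 1.6845 + 1.9344 + 0.6043) = -7.4368
Step 2: Compute augmented objective.
t*f(x) = 3.69*8.0 = 29.52
Total = 29.52 - 7.4368 = 22.0832


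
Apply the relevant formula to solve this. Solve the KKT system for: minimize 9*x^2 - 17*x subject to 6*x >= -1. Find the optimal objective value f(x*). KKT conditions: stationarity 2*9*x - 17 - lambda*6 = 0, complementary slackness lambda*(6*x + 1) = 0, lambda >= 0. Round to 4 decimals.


Step 1: Try lambda = 0 (constraint inactive).
Stationarity: 2*9*x - 17 = 0
x* = 17/(2*9) = 17/18 = 0.9444 (rounded; the exact value 17/18 is used below)
Check constraint: 6*0.9444 = 5.6664 >= -1 -- satisfied.
Step 2: Compute optimal value.
f(x*) = 9*(17/18)^2 - 17*(17/18) = -8.0278


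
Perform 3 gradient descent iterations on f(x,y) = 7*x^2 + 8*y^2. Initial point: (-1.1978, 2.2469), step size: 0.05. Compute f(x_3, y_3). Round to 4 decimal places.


Gradient descent on f(x,y) = 7*x^2 + 8*y^2.
Starting point: (-1.1978, 2.2469), alpha = 0.05
Step 1: grad_x = 2*7*-1.1978 = -16.7692, grad_y = 2*8*2.2469 = 35.9504
  x_1 = -1.1978 - 0.05*-16.7692 = -0.3593
  y_1 = 2.2469 - 0.05*35.9504 = 0.4494
Step 2: grad_x = 2*7*-0.3593 = -5.0308, grad_y = 2*8*0.4494 = 7.1901
  x_2 = -0.3593 - 0.05*-5.0308 = -0.1078
  y_2 = 0.4494 - 0.05*7.1901 = 0.0899
Step 3: grad_x = 2*7*-0.1078 = -1.5092, grad_y = 2*8*0.0899 = 1.438
  x_3 = -0.1078 - 0.05*-1.5092 = -0.0323
  y_3 = 0.0899 - 0.05*1.438 = 0.018
f(-0.0323, 0.018) = 7*(-0.0323)^2 + 8*0.018^2 = 0.0099


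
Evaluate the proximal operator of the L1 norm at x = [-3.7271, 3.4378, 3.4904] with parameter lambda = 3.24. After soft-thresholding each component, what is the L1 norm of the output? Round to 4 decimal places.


Soft-thresholding with lambda = 3.24:
prox(-3.7271) = sign(-3.7271)*max(|-3.7271| - 3.24, 0) = -0.4871
prox(3.4378) = sign(3.4378)*max(|3.4378| - 3.24, 0) = 0.1978
prox(3.4904) = sign(3.4904)*max(|3.4904| - 3.24, 0) = 0.2504
prox(x) = [-0.4871, 0.1978, 0.2504]
||prox(x)||_1 = 0.4871 + 0.1978 + 0.2504 = 0.9353


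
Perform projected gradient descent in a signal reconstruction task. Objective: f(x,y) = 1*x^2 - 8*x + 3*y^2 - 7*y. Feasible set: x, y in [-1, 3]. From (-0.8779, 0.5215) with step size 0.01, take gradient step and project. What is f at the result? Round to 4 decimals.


Step 1: Compute gradient at (-0.8779, 0.5215).
grad_x = 2*1*-0.8779 - 8 = -9.7558
grad_y = 2*3*0.5215 - 7 = -3.871
Step 2: Gradient step.
x_raw = -0.8779 - 0.01*-9.7558 = -0.7803
y_raw = 0.5215 - 0.01*-3.871 = 0.5602
Step 3: Project onto [-1, 3].
x_proj = clip(-0.7803) = -0.7803
y_proj = clip(0.5602) = 0.5602
Step 4: Evaluate f.
f(-0.7803, 0.5602) = 3.8717


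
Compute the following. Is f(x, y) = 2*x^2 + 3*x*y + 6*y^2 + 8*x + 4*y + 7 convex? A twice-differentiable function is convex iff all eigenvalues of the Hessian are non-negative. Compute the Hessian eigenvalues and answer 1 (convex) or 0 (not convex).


The Hessian of f(x,y) = 2*x^2 + 3*x*y + 6*y^2 + 8*x + 4*y + 7 is:
H = [[4, 3], [3, 12]]
Trace = 4 + 12 = 16
Determinant = 4*12 - (3)^2 = 39
Discriminant = (16)^2 - 4*39 = 100.0
Eigenvalues: lambda_1 = 3.0, lambda_2 = 13.0
The function is convex.

1


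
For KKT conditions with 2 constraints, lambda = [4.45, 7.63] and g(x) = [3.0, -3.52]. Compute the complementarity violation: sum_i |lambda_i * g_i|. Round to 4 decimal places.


KKT complementary slackness check:
lambda_1 * g_1 = 4.45 * 3.0 = 13.35
lambda_2 * g_2 = 7.63 * -3.52 = -26.8576
Total violation = 13.35 + 26.8576 = 40.2076


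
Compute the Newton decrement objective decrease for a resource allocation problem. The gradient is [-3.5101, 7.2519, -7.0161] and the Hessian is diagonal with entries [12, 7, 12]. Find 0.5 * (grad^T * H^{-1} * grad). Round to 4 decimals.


Step 1: H is diagonal, so H^(-1) * g = [-0.2925, 1.036, -0.5847].
Step 2: g^T H^(-1) g = sum_i g_i^2 / H_ii
  = (-3.5101)^2/12 + (7.2519)^2/7 + (-7.0161)^2/12
  = 1.0267 + 7.5129 + 4.1021 = 12.6417
Step 3: Objective decrease = 0.5 * g^T H^(-1) g = 6.3209


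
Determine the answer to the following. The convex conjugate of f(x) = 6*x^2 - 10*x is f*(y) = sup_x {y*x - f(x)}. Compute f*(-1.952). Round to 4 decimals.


f*(y) = sup_x {y*x - a*x^2 - b*x} = sup_x {(y-b)*x - a*x^2}
FOC: (y - b) - 2a*x = 0 => x* = (y - b)/(2a)
x* = (-1.952 + 10)/(2*6) = 0.6707
f*(-1.952) = (y-b)^2/(4a) = (-1.952 + 10)^2/(4*6)
= 64.7703/24 = 2.6988


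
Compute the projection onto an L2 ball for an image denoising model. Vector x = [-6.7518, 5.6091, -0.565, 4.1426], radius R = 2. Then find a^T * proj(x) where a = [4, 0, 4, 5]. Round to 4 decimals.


Step 1: Compute ||x|| (intermediates to 6 decimals).
||x|| = sqrt((-6.7518)^2 + 5.6091^2 + (-0.565)^2 + 4.1426^2) = 9.722611
Step 2: Project.
Since ||x|| > R, scale = R/||x|| = 2/9.722611 = 0.205706, proj(x) = scale * x
proj(x) = [-1.388886, 1.153826, -0.116224, 0.852158]
Step 3: Dot product.
a^T * proj(x) = 4*(-1.388886) + 0*1.153826 + 4*(-0.116224) + 5*0.852158 = -1.7597


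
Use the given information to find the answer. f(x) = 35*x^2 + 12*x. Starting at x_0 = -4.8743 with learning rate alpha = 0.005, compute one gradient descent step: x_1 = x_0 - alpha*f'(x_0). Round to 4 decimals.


We compute the gradient at x_0 and apply the update.
f'(x) = 70*x + 12
f'(-4.8743) = 70*-4.8743 + 12 = -329.201
x_1 = -4.8743 - 0.005*-329.201 = -3.2283


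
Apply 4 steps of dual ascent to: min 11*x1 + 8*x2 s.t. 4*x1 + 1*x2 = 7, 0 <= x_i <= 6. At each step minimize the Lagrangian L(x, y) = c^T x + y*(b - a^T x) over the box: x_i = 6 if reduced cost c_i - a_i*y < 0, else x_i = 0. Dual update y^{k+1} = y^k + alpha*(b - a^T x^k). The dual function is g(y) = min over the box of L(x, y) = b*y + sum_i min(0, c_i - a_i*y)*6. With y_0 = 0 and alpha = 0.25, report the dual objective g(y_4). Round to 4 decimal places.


Dual ascent for LP: min 11*x1 + 8*x2, 4*x1 + 1*x2 = 7, 0 <= x_i <= 6
Step 1: y^k = 0.0, reduced costs: (11.0, 8.0)
  x^k = (0.0, 0.0), subgradient = b - a^T x = 7.0
  y^{k+1} = 0.0 + 0.25*7.0 = 1.75
Step 2: y^k = 1.75, reduced costs: (4.0, 6.25)
  x^k = (0.0, 0.0), subgradient = b - a^T x = 7.0
  y^{k+1} = 1.75 + 0.25*7.0 = 3.5
Step 3: y^k = 3.5, reduced costs: (-3.0, 4.5)
  x^k = (6.0, 0.0), subgradient = b - a^T x = -17.0
  y^{k+1} = 3.5 + 0.25*-17.0 = -0.75
Step 4: y^k = -0.75, reduced costs: (14.0, 8.75)
  x^k = (0.0, 0.0), subgradient = b - a^T x = 7.0
  y^{k+1} = -0.75 + 0.25*7.0 = 1.0
Dual objective at y_4 = 1.0: reduced costs (7.0, 7.0), box minimizer x = (0.0, 0.0)
g(y_4) = b*y + (c1 - a1*y)*x1 + (c2 - a2*y)*x2 = 7*1.0 + 7.0*0.0 + 7.0*0.0 = 7.0 + 0.0 + 0.0 = 7.0


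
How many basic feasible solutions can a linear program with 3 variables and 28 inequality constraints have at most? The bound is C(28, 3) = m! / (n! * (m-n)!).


Each vertex corresponds to some choice of n active constraints out of m, so the number of vertices is at most C(m, n) = m! / (n!(m-n)!).
m = 28, n = 3
Numerator: 28 * 27 * 26
Denominator: 3! = 6
C(28, 3) = 3276


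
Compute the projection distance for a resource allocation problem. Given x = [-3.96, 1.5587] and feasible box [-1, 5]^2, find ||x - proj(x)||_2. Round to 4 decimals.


Project each component onto [-1, 5].
clip(-3.96) = -1.0, clip(1.5587) = 1.5587
Projection = [-1.0, 1.5587]
Squared diffs: [8.7616, 0.0]
Distance = sqrt(8.7616) = 2.96


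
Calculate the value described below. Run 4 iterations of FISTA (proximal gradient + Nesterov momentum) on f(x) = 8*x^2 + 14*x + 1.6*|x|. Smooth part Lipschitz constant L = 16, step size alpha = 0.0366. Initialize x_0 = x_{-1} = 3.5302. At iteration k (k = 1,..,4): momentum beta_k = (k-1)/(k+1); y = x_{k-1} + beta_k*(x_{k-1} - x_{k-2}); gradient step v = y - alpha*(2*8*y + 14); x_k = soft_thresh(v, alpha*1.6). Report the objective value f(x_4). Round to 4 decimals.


FISTA on f(x) = 8*x^2 + 14*x + 1.6*|x|
L = 16, alpha = 0.0366
Iteration 1: beta = 0.0, y = 3.5302 + 0.0*(3.5302 - 3.5302) = 3.5302
  grad(y) = 70.4832, v = y - alpha*grad = 0.9505
  prox(v) = soft_thresh(0.9505, 0.0586) = 0.892
Iteration 2: beta = 0.3333, y = 0.892 + 0.3333*(0.892 - 3.5302) = 0.0125
  grad(y) = 14.2006, v = y - alpha*grad = -0.5072
  prox(v) = soft_thresh(-0.5072, 0.0586) = -0.4486
Iteration 3: beta = 0.5, y = -0.4486 + 0.5*(-0.4486 - 0.892) = -1.1189
  grad(y) = -3.9031, v = y - alpha*grad = -0.9761
  prox(v) = soft_thresh(-0.9761, 0.0586) = -0.9175
Iteration 4: beta = 0.6, y = -0.9175 + 0.6*(-0.9175 + 0.4486) = -1.1989
  grad(y) = -5.1818, v = y - alpha*grad = -1.0092
  prox(v) = soft_thresh(-1.0092, 0.0586) = -0.9506
f(x_4) = 8*(-0.9506)^2 + 14*(-0.9506) + 1.6*|-0.9506| = -4.5582


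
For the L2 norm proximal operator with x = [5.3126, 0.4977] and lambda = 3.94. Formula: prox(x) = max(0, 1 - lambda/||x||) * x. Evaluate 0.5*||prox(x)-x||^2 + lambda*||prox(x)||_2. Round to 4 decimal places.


Step 1: Compute ||x||.
||x|| = 5.3359
Step 2: Compute scaling factor.
scale = max(0, 1 - 3.94/5.3359) = 0.2616
Step 3: prox(x) = [1.3898, 0.1302]
||prox(x)|| = 1.3959
Step 4: Proximal objective.
0.5*||prox-x||^2 = 7.7618
lambda*||prox|| = 5.4998
Total = 13.2615


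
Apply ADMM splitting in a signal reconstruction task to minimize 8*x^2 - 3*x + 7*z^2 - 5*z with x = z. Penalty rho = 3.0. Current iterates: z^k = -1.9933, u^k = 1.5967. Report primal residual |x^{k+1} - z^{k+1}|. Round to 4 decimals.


ADMM iteration with rho = 3.0, z^k = -1.9933, u^k = 1.5967
Step 1: x-update.
Minimize 8*x^2 - 3*x + (3.0/2)*(x + 1.9933 + 1.5967)^2
FOC: (2*8 + 3.0)*x = 3 + 3.0*(-1.9933 - 1.5967)
x^{k+1} = -0.4089
Step 2: z-update.
Minimize 7*z^2 - 5*z + (3.0/2)*(-0.4089 - z + 1.5967)^2
FOC: (2*7 + 3.0)*z = 5 + 3.0*(-0.4089 + 1.5967)
z^{k+1} = 0.5037
Step 3: u-update.
u^{k+1} = 1.5967 - 0.4089 - 0.5037 = 0.684
Step 4: Primal residual = |-0.4089 - 0.5037| = 0.9127


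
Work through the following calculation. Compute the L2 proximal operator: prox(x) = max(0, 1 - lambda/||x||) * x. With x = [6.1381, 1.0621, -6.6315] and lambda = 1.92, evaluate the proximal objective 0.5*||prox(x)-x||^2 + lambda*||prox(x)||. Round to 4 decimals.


Step 1: Compute ||x||.
||x|| = 9.0984
Step 2: Compute scaling factor.
scale = max(0, 1 - 1.92/9.0984) = 0.789
Step 3: prox(x) = [4.8428, 0.838, -5.2321]
||prox(x)|| = 7.1784
Step 4: Proximal objective.
0.5*||prox-x||^2 = 1.8432
lambda*||prox|| = 13.7825
Total = 15.6258


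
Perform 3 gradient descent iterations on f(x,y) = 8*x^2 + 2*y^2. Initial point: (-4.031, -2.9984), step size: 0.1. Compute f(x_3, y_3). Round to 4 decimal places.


Gradient descent on f(x,y) = 8*x^2 + 2*y^2.
Starting point: (-4.031, -2.9984), alpha = 0.1
Step 1: grad_x = 2*8*-4.031 = -64.496, grad_y = 2*2*-2.9984 = -11.9936
  x_1 = -4.031 - 0.1*-64.496 = 2.4186
  y_1 = -2.9984 - 0.1*-11.9936 = -1.799
Step 2: grad_x = 2*8*2.4186 = 38.6976, grad_y = 2*2*-1.799 = -7.1962
  x_2 = 2.4186 - 0.1*38.6976 = -1.4512
  y_2 = -1.799 - 0.1*-7.1962 = -1.0794
Step 3: grad_x = 2*8*-1.4512 = -23.2186, grad_y = 2*2*-1.0794 = -4.3177
  x_3 = -1.4512 - 0.1*-23.2186 = 0.8707
  y_3 = -1.0794 - 0.1*-4.3177 = -0.6477
f(0.8707, -0.6477) = 8*0.8707^2 + 2*(-0.6477)^2 = 6.9038


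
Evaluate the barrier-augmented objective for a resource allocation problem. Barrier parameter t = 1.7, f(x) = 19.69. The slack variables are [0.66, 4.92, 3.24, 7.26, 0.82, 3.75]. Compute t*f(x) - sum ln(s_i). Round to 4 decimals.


Step 1: Compute log-barrier.
ln values: [-0.4155, 1.5933, 1.1756, 1.9824, -0.1985, 1.3218]
phi = -(-0.4155 + 1.5933 + 1.1756 + 1.9824 - 0.1985 + 1.3218) = -5.4591
Step 2: Compute augmented objective.
t*f(x) = 1.7*19.69 = 33.473
Total = 33.473 - 5.4591 = 28.0139


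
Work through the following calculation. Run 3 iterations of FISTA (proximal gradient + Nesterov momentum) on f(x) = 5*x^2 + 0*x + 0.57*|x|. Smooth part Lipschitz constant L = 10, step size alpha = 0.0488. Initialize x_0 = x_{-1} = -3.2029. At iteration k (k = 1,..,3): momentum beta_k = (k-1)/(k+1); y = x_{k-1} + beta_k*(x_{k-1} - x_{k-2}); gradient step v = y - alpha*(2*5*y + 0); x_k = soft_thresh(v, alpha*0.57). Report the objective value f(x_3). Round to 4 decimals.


FISTA on f(x) = 5*x^2 + 0*x + 0.57*|x|
L = 10, alpha = 0.0488
Iteration 1: beta = 0.0, y = -3.2029 + 0.0*(-3.2029 + 3.2029) = -3.2029
  grad(y) = -32.029, v = y - alpha*grad = -1.6399
  prox(v) = soft_thresh(-1.6399, 0.0278) = -1.6121
Iteration 2: beta = 0.3333, y = -1.6121 + 0.3333*(-1.6121 + 3.2029) = -1.0818
  grad(y) = -10.8179, v = y - alpha*grad = -0.5539
  prox(v) = soft_thresh(-0.5539, 0.0278) = -0.5261
Iteration 3: beta = 0.5, y = -0.5261 + 0.5*(-0.5261 + 1.6121) = 0.0169
  grad(y) = 0.1694, v = y - alpha*grad = 0.0087
  prox(v) = soft_thresh(0.0087, 0.0278) = 0.0
f(x_3) = 5*0.0^2 + 0*0.0 + 0.57*|0.0| = 0.0


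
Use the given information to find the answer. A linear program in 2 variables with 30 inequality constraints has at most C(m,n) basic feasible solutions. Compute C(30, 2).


Each vertex corresponds to some choice of n active constraints out of m, so the number of vertices is at most C(m, n) = m! / (n!(m-n)!).
m = 30, n = 2
Numerator: 30 * 29
Denominator: 2! = 2
C(30, 2) = 435


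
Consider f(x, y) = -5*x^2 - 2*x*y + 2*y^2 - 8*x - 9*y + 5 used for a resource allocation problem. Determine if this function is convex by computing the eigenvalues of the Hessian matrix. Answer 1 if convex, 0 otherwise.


The Hessian of f(x,y) = -5*x^2 - 2*x*y + 2*y^2 - 8*x - 9*y + 5 is:
H = [[-10, -2], [-2, 4]]
Trace = -10 + 4 = -6
Determinant = -10*4 - (-2)^2 = -44
Discriminant = (-6)^2 - 4*-44 = 212.0
Eigenvalues: lambda_1 = -10.2801, lambda_2 = 4.2801
The function is not convex.

0


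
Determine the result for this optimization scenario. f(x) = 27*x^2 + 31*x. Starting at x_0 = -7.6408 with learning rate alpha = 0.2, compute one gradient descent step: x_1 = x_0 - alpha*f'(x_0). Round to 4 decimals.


We compute the gradient at x_0 and apply the update.
f'(x) = 54*x + 31
f'(-7.6408) = 54*-7.6408 + 31 = -381.6032
x_1 = -7.6408 - 0.2*-381.6032 = 68.6798


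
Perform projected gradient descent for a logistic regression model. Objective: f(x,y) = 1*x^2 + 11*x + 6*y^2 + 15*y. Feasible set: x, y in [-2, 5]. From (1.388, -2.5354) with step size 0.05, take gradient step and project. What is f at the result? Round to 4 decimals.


Step 1: Compute gradient at (1.388, -2.5354).
grad_x = 2*1*1.388 + 11 = 13.776
grad_y = 2*6*-2.5354 + 15 = -15.4248
Step 2: Gradient step.
x_raw = 1.388 - 0.05*13.776 = 0.6992
y_raw = -2.5354 - 0.05*-15.4248 = -1.7642
Step 3: Project onto [-2, 5].
x_proj = clip(0.6992) = 0.6992
y_proj = clip(-1.7642) = -1.7642
Step 4: Evaluate f.
f(0.6992, -1.7642) = 0.3912


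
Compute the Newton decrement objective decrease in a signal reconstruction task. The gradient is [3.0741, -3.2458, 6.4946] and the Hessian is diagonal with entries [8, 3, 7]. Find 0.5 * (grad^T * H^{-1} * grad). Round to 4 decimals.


Step 1: H is diagonal, so H^(-1) * g = [0.3843, -1.0819, 0.9278].
Step 2: g^T H^(-1) g = sum_i g_i^2 / H_ii
  = (3.0741)^2/8 + (-3.2458)^2/3 + (6.4946)^2/7
  = 1.1813 + 3.5117 + 6.0257 = 10.7187
Step 3: Objective decrease = 0.5 * g^T H^(-1) g = 5.3593


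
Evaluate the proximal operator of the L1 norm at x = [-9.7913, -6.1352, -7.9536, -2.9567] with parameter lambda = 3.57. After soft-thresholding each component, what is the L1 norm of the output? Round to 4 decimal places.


Soft-thresholding with lambda = 3.57:
prox(-9.7913) = sign(-9.7913)*max(|-9.7913| - 3.57, 0) = -6.2213
prox(-6.1352) = sign(-6.1352)*max(|-6.1352| - 3.57, 0) = -2.5652
prox(-7.9536) = sign(-7.9536)*max(|-7.9536| - 3.57, 0) = -4.3836
prox(-2.9567) = sign(-2.9567)*max(|-2.9567| - 3.57, 0) = 0.0
prox(x) = [-6.2213, -2.5652, -4.3836, 0.0]
||prox(x)||_1 = 6.2213 + 2.5652 + 4.3836 + 0.0 = 13.1701


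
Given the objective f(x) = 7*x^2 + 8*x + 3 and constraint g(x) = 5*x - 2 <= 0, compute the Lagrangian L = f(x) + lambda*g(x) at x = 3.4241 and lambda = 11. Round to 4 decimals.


Step 1: Evaluate f(x).
f(3.4241) = 7*3.4241^2 + 8*3.4241 + 3 = 112.464
Step 2: Evaluate g(x).
g(3.4241) = 5*3.4241 - 2 = 15.1205
Step 3: Compute Lagrangian.
L = 112.464 + 11*15.1205 = 278.7895


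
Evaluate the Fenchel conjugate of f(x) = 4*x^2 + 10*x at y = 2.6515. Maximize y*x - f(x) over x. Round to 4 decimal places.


f*(y) = sup_x {y*x - a*x^2 - b*x} = sup_x {(y-b)*x - a*x^2}
FOC: (y - b) - 2a*x = 0 => x* = (y - b)/(2a)
x* = (2.6515 - 10)/(2*4) = -0.9186
f*(2.6515) = (y-b)^2/(4a) = (2.6515 - 10)^2/(4*4)
= 54.0005/16 = 3.375


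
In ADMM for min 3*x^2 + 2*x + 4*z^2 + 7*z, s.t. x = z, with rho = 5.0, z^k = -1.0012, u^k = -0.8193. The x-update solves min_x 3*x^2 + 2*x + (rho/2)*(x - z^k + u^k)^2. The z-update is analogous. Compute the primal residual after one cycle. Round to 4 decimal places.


ADMM iteration with rho = 5.0, z^k = -1.0012, u^k = -0.8193
Step 1: x-update.
Minimize 3*x^2 + 2*x + (5.0/2)*(x + 1.0012 - 0.8193)^2
FOC: (2*3 + 5.0)*x = -2 + 5.0*(-1.0012 + 0.8193)
x^{k+1} = -0.2645
Step 2: z-update.
Minimize 4*z^2 + 7*z + (5.0/2)*(-0.2645 - z - 0.8193)^2
FOC: (2*4 + 5.0)*z = -7 + 5.0*(-0.2645 - 0.8193)
z^{k+1} = -0.9553
Step 3: u-update.
u^{k+1} = -0.8193 - 0.2645 + 0.9553 = -0.1285
Step 4: Primal residual = |-0.2645 + 0.9553| = 0.6908


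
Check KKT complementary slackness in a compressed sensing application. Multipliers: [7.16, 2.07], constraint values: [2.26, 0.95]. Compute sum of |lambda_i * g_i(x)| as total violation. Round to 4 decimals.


KKT complementary slackness check:
lambda_1 * g_1 = 7.16 * 2.26 = 16.1816
lambda_2 * g_2 = 2.07 * 0.95 = 1.9665
Total violation = 16.1816 + 1.9665 = 18.1481


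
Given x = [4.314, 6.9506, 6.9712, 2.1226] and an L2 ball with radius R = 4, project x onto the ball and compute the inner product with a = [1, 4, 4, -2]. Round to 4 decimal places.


Step 1: Compute ||x|| (intermediates to 6 decimals).
||x|| = sqrt(4.314^2 + 6.9506^2 + 6.9712^2 + 2.1226^2) = 10.955569
Step 2: Project.
Since ||x|| > R, scale = R/||x|| = 4/10.955569 = 0.365111, proj(x) = scale * x
proj(x) = [1.575089, 2.537741, 2.545262, 0.774985]
Step 3: Dot product.
a^T * proj(x) = 1*1.575089 + 4*2.537741 + 4*2.545262 - 2*0.774985 = 20.3571


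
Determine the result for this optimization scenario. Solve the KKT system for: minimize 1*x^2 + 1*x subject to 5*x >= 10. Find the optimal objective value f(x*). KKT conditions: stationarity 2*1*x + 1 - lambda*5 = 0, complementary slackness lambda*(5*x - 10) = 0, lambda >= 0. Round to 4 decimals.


Step 1: Try lambda = 0 (constraint inactive).
x_unc = -1/(2*1) = -0.5
Check: 5*-0.5 = -2.5 < 10 -- violated!
Step 2: Constraint must be active: 5*x = 10
x* = 10/5 = 2.0
lambda = (2*1*2.0 + 1)/5 = 1.0
Step 3: Compute optimal value.
f(x*) = 1*2.0^2 + 1*2.0 = 6.0
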